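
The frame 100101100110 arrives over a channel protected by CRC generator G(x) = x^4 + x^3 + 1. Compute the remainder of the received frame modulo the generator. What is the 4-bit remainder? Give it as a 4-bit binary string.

0001

Modulo-2 division of 100101100110 by 11001:
  pos 0: 10010 XOR 11001 = 01011
  pos 1: 10111 XOR 11001 = 01110
  pos 2: 11101 XOR 11001 = 00100
  pos 4: 10000 XOR 11001 = 01001
  pos 5: 10011 XOR 11001 = 01010
  pos 6: 10101 XOR 11001 = 01100
  pos 7: 11000 XOR 11001 = 00001
Remainder = 0001 (nonzero — an error is detected).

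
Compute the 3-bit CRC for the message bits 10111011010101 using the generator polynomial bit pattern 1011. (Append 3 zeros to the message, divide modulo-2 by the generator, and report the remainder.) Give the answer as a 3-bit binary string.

101

Append 3 zeros: 10111011010101000. Divide by 1011 (XOR where the leading bit is 1):
  pos 0: 1011 XOR 1011 = 0000
  pos 4: 1011 XOR 1011 = 0000
  pos 9: 1010 XOR 1011 = 0001
  pos 12: 1100 XOR 1011 = 0111
  pos 13: 1110 XOR 1011 = 0101
Remainder (last 3 bits) = 101. This is the CRC / FCS.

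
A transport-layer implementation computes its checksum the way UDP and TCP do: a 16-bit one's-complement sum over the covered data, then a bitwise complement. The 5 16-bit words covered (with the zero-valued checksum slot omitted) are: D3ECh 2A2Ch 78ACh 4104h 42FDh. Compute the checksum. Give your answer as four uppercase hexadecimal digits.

One's-complement addition (fold any carry out of bit 15 back into bit 0):
  0xD3EC + 0x2A2C = 0x0FE18
  0xFE18 + 0x78AC = 0x176C4 → wrap carry → 0x76C5
  0x76C5 + 0x4104 = 0x0B7C9
  0xB7C9 + 0x42FD = 0x0FAC6
One's-complement sum = 0xFAC6.
Checksum = ~0xFAC6 & 0xFFFF = 0x0539.

0539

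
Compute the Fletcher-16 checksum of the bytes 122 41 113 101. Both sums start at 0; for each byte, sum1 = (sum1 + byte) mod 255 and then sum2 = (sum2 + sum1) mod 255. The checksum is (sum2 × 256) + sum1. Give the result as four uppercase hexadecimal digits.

AD7A

Running sums (mod 255):
  after byte 0 (122): sum1=122, sum2=122
  after byte 1 (41): sum1=163, sum2=30
  after byte 2 (113): sum1=21, sum2=51
  after byte 3 (101): sum1=122, sum2=173
Checksum = sum2·256 + sum1 = 173·256 + 122 = 44410 = 0xAD7A.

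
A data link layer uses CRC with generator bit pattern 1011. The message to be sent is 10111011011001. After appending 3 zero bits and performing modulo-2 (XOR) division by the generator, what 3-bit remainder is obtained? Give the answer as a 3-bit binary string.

Append 3 zeros: 10111011011001000. Divide by 1011 (XOR where the leading bit is 1):
  pos 0: 1011 XOR 1011 = 0000
  pos 4: 1011 XOR 1011 = 0000
  pos 9: 1100 XOR 1011 = 0111
  pos 10: 1111 XOR 1011 = 0100
  pos 11: 1000 XOR 1011 = 0011
  pos 13: 1100 XOR 1011 = 0111
Remainder (last 3 bits) = 111. This is the CRC / FCS.

111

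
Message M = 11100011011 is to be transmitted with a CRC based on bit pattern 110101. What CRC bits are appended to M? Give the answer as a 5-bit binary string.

10011

Append 5 zeros: 1110001101100000. Divide by 110101 (XOR where the leading bit is 1):
  pos 0: 111000 XOR 110101 = 001101
  pos 2: 110111 XOR 110101 = 000010
  pos 6: 100110 XOR 110101 = 010011
  pos 7: 100110 XOR 110101 = 010011
  pos 8: 100110 XOR 110101 = 010011
  pos 9: 100110 XOR 110101 = 010011
  pos 10: 100110 XOR 110101 = 010011
Remainder (last 5 bits) = 10011. This is the CRC / FCS.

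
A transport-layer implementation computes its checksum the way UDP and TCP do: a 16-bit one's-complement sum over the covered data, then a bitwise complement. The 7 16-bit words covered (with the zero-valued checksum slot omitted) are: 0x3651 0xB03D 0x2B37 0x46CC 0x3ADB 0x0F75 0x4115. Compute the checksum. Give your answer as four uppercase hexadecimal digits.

One's-complement addition (fold any carry out of bit 15 back into bit 0):
  0x3651 + 0xB03D = 0x0E68E
  0xE68E + 0x2B37 = 0x111C5 → wrap carry → 0x11C6
  0x11C6 + 0x46CC = 0x05892
  0x5892 + 0x3ADB = 0x0936D
  0x936D + 0x0F75 = 0x0A2E2
  0xA2E2 + 0x4115 = 0x0E3F7
One's-complement sum = 0xE3F7.
Checksum = ~0xE3F7 & 0xFFFF = 0x1C08.

1C08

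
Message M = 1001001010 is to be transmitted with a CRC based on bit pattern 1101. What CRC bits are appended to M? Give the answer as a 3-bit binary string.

Append 3 zeros: 1001001010000. Divide by 1101 (XOR where the leading bit is 1):
  pos 0: 1001 XOR 1101 = 0100
  pos 1: 1000 XOR 1101 = 0101
  pos 2: 1010 XOR 1101 = 0111
  pos 3: 1111 XOR 1101 = 0010
  pos 5: 1001 XOR 1101 = 0100
  pos 6: 1000 XOR 1101 = 0101
  pos 7: 1010 XOR 1101 = 0111
  pos 8: 1110 XOR 1101 = 0011
Remainder (last 3 bits) = 110. This is the CRC / FCS.

110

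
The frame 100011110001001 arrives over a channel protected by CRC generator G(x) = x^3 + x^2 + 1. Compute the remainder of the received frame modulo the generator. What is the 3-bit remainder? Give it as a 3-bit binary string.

Modulo-2 division of 100011110001001 by 1101:
  pos 0: 1000 XOR 1101 = 0101
  pos 1: 1011 XOR 1101 = 0110
  pos 2: 1101 XOR 1101 = 0000
  pos 6: 1100 XOR 1101 = 0001
  pos 9: 1010 XOR 1101 = 0111
  pos 10: 1110 XOR 1101 = 0011
Remainder = 111 (nonzero — an error is detected).

111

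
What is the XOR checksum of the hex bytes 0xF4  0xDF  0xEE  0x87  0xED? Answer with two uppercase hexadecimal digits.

AF

XOR the bytes together:
  start with 0xF4
  0xF4 ⊕ 0xDF = 0x2B
  0x2B ⊕ 0xEE = 0xC5
  0xC5 ⊕ 0x87 = 0x42
  0x42 ⊕ 0xED = 0xAF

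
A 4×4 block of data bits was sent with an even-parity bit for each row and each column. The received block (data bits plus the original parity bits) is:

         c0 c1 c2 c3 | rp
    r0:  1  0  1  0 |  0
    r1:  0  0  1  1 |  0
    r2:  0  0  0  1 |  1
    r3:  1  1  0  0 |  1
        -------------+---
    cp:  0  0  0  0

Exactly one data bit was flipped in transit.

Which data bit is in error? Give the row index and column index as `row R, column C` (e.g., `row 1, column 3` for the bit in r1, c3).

Recompute each row's even parity and compare to rp:
  r0: data parity 0, sent rp 0 → ok
  r1: data parity 0, sent rp 0 → ok
  r2: data parity 1, sent rp 1 → ok
  r3: data parity 0, sent rp 1 → mismatch
Recompute each column's even parity and compare to cp:
  c0: data parity 0, sent cp 0 → ok
  c1: data parity 1, sent cp 0 → mismatch
  c2: data parity 0, sent cp 0 → ok
  c3: data parity 0, sent cp 0 → ok
Exactly one row (r3) and one column (c1) fail → the flipped bit is at their intersection.

row 3, column 1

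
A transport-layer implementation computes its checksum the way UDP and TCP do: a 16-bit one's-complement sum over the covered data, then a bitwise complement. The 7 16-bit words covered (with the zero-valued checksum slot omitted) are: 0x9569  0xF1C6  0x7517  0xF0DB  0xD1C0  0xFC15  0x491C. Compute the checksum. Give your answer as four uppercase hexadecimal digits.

One's-complement addition (fold any carry out of bit 15 back into bit 0):
  0x9569 + 0xF1C6 = 0x1872F → wrap carry → 0x8730
  0x8730 + 0x7517 = 0x0FC47
  0xFC47 + 0xF0DB = 0x1ED22 → wrap carry → 0xED23
  0xED23 + 0xD1C0 = 0x1BEE3 → wrap carry → 0xBEE4
  0xBEE4 + 0xFC15 = 0x1BAF9 → wrap carry → 0xBAFA
  0xBAFA + 0x491C = 0x10416 → wrap carry → 0x0417
One's-complement sum = 0x0417.
Checksum = ~0x0417 & 0xFFFF = 0xFBE8.

FBE8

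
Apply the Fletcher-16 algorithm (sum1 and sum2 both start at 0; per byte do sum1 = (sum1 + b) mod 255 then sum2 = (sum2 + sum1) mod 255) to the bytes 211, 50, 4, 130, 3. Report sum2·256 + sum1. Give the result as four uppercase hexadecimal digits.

Running sums (mod 255):
  after byte 0 (211): sum1=211, sum2=211
  after byte 1 (50): sum1=6, sum2=217
  after byte 2 (4): sum1=10, sum2=227
  after byte 3 (130): sum1=140, sum2=112
  after byte 4 (3): sum1=143, sum2=0
Checksum = sum2·256 + sum1 = 0·256 + 143 = 143 = 0x008F.

008F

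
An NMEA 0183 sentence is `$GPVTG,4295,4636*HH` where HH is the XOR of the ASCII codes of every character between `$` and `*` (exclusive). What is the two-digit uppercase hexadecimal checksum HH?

5F

XOR the ASCII codes of the payload characters:
  'G' = 0x47 → acc = 0x47
  'P' = 0x50 → acc = 0x17
  'V' = 0x56 → acc = 0x41
  'T' = 0x54 → acc = 0x15
  'G' = 0x47 → acc = 0x52
  ',' = 0x2C → acc = 0x7E
  '4' = 0x34 → acc = 0x4A
  '2' = 0x32 → acc = 0x78
  '9' = 0x39 → acc = 0x41
  '5' = 0x35 → acc = 0x74
  ',' = 0x2C → acc = 0x58
  '4' = 0x34 → acc = 0x6C
  '6' = 0x36 → acc = 0x5A
  '3' = 0x33 → acc = 0x69
  '6' = 0x36 → acc = 0x5F
Checksum = 0x5F.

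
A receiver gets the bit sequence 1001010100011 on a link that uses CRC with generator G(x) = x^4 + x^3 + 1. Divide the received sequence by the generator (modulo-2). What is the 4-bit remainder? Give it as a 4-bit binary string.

Modulo-2 division of 1001010100011 by 11001:
  pos 0: 10010 XOR 11001 = 01011
  pos 1: 10111 XOR 11001 = 01110
  pos 2: 11100 XOR 11001 = 00101
  pos 4: 10110 XOR 11001 = 01111
  pos 5: 11110 XOR 11001 = 00111
  pos 7: 11101 XOR 11001 = 00100
Remainder = 1001 (nonzero — an error is detected).

1001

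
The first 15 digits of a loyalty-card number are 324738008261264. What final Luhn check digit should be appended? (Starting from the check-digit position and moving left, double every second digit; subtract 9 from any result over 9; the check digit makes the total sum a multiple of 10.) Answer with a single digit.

2

Partial digits right→left: 4 6 2 1 6 2 8 0 0 8 3 7 4 2 3
Double every second digit counting from the check-digit position (so the 1st, 3rd, 5th, ... of the partial from the right).
  doubled (with −9 where >9): 8 4 3 7 0 6 8 6 → sum 42
  kept as-is: 6 1 2 0 8 7 2 → sum 26
Total = 42 + 26 = 68.
Check digit = (10 − (68 mod 10)) mod 10 = 2.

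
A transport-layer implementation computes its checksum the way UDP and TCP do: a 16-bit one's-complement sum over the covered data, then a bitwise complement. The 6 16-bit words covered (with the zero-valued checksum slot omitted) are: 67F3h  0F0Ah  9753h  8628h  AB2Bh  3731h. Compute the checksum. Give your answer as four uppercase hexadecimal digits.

One's-complement addition (fold any carry out of bit 15 back into bit 0):
  0x67F3 + 0x0F0A = 0x076FD
  0x76FD + 0x9753 = 0x10E50 → wrap carry → 0x0E51
  0x0E51 + 0x8628 = 0x09479
  0x9479 + 0xAB2B = 0x13FA4 → wrap carry → 0x3FA5
  0x3FA5 + 0x3731 = 0x076D6
One's-complement sum = 0x76D6.
Checksum = ~0x76D6 & 0xFFFF = 0x8929.

8929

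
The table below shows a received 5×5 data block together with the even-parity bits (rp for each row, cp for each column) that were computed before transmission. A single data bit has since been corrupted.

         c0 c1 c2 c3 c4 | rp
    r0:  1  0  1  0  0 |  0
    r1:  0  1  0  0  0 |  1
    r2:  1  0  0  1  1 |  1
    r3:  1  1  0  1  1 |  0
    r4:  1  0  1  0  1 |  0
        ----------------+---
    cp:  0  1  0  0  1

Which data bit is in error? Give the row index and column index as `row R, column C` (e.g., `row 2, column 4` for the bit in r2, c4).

Recompute each row's even parity and compare to rp:
  r0: data parity 0, sent rp 0 → ok
  r1: data parity 1, sent rp 1 → ok
  r2: data parity 1, sent rp 1 → ok
  r3: data parity 0, sent rp 0 → ok
  r4: data parity 1, sent rp 0 → mismatch
Recompute each column's even parity and compare to cp:
  c0: data parity 0, sent cp 0 → ok
  c1: data parity 0, sent cp 1 → mismatch
  c2: data parity 0, sent cp 0 → ok
  c3: data parity 0, sent cp 0 → ok
  c4: data parity 1, sent cp 1 → ok
Exactly one row (r4) and one column (c1) fail → the flipped bit is at their intersection.

row 4, column 1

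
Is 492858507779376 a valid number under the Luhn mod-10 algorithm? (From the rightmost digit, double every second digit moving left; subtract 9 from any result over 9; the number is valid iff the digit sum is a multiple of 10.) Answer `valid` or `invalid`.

invalid

From the right, keep odd positions and double even positions (subtract 9 from any doubled value over 9):
  doubled (positions 2,4,...): 5 9 5 0 7 7 9 → sum 42
  kept (positions 1,3,...): 6 3 7 7 5 5 2 4 → sum 39
Total = 81.
81 mod 10 = 1, so the number is invalid.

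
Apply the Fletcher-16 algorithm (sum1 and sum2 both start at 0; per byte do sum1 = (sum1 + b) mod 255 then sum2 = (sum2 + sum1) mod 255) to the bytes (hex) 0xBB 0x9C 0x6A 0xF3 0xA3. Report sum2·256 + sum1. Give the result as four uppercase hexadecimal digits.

E75A

Running sums (mod 255):
  after byte 0 (0xBB): sum1=187, sum2=187
  after byte 1 (0x9C): sum1=88, sum2=20
  after byte 2 (0x6A): sum1=194, sum2=214
  after byte 3 (0xF3): sum1=182, sum2=141
  after byte 4 (0xA3): sum1=90, sum2=231
Checksum = sum2·256 + sum1 = 231·256 + 90 = 59226 = 0xE75A.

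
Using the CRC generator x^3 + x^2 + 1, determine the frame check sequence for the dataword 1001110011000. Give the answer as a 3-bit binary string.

Append 3 zeros: 1001110011000000. Divide by 1101 (XOR where the leading bit is 1):
  pos 0: 1001 XOR 1101 = 0100
  pos 1: 1001 XOR 1101 = 0100
  pos 2: 1001 XOR 1101 = 0100
  pos 3: 1000 XOR 1101 = 0101
  pos 4: 1010 XOR 1101 = 0111
  pos 5: 1111 XOR 1101 = 0010
  pos 7: 1010 XOR 1101 = 0111
  pos 8: 1110 XOR 1101 = 0011
  pos 10: 1100 XOR 1101 = 0001
Remainder (last 3 bits) = 100. This is the CRC / FCS.

100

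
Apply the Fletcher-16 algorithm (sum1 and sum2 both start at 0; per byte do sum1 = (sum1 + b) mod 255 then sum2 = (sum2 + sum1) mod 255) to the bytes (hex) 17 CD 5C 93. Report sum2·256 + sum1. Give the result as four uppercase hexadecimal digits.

Running sums (mod 255):
  after byte 0 (17): sum1=23, sum2=23
  after byte 1 (CD): sum1=228, sum2=251
  after byte 2 (5C): sum1=65, sum2=61
  after byte 3 (93): sum1=212, sum2=18
Checksum = sum2·256 + sum1 = 18·256 + 212 = 4820 = 0x12D4.

12D4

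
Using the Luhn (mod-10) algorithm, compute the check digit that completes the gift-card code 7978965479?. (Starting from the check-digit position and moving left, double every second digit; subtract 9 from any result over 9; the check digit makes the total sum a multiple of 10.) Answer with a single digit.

Partial digits right→left: 9 7 4 5 6 9 8 7 9 7
Double every second digit counting from the check-digit position (so the 1st, 3rd, 5th, ... of the partial from the right).
  doubled (with −9 where >9): 9 8 3 7 9 → sum 36
  kept as-is: 7 5 9 7 7 → sum 35
Total = 36 + 35 = 71.
Check digit = (10 − (71 mod 10)) mod 10 = 9.

9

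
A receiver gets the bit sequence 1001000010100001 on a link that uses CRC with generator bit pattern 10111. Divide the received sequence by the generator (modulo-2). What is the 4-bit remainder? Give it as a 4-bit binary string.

0010

Modulo-2 division of 1001000010100001 by 10111:
  pos 0: 10010 XOR 10111 = 00101
  pos 2: 10100 XOR 10111 = 00011
  pos 5: 11010 XOR 10111 = 01101
  pos 6: 11011 XOR 10111 = 01100
  pos 7: 11000 XOR 10111 = 01111
  pos 8: 11110 XOR 10111 = 01001
  pos 9: 10010 XOR 10111 = 00101
  pos 11: 10101 XOR 10111 = 00010
Remainder = 0010 (nonzero — an error is detected).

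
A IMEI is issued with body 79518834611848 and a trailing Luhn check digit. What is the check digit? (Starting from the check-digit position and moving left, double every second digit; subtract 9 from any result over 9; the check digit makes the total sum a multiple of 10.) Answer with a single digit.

4

Partial digits right→left: 8 4 8 1 1 6 4 3 8 8 1 5 9 7
Double every second digit counting from the check-digit position (so the 1st, 3rd, 5th, ... of the partial from the right).
  doubled (with −9 where >9): 7 7 2 8 7 2 9 → sum 42
  kept as-is: 4 1 6 3 8 5 7 → sum 34
Total = 42 + 34 = 76.
Check digit = (10 − (76 mod 10)) mod 10 = 4.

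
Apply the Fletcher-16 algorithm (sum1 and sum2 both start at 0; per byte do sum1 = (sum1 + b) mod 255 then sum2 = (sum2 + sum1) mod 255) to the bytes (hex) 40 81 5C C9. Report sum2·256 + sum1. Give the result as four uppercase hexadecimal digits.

08E7

Running sums (mod 255):
  after byte 0 (40): sum1=64, sum2=64
  after byte 1 (81): sum1=193, sum2=2
  after byte 2 (5C): sum1=30, sum2=32
  after byte 3 (C9): sum1=231, sum2=8
Checksum = sum2·256 + sum1 = 8·256 + 231 = 2279 = 0x08E7.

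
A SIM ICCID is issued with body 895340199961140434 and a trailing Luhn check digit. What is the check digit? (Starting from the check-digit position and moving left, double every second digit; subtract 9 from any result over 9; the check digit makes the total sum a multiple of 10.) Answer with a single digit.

4

Partial digits right→left: 4 3 4 0 4 1 1 6 9 9 9 1 0 4 3 5 9 8
Double every second digit counting from the check-digit position (so the 1st, 3rd, 5th, ... of the partial from the right).
  doubled (with −9 where >9): 8 8 8 2 9 9 0 6 9 → sum 59
  kept as-is: 3 0 1 6 9 1 4 5 8 → sum 37
Total = 59 + 37 = 96.
Check digit = (10 − (96 mod 10)) mod 10 = 4.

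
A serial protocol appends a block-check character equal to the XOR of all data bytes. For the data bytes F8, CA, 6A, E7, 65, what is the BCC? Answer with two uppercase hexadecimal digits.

DA

XOR the bytes together:
  start with 0xF8
  0xF8 ⊕ 0xCA = 0x32
  0x32 ⊕ 0x6A = 0x58
  0x58 ⊕ 0xE7 = 0xBF
  0xBF ⊕ 0x65 = 0xDA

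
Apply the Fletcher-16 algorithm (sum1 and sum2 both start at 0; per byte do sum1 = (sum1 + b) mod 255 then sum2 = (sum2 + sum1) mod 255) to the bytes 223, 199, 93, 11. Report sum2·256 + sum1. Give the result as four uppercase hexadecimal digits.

9C10

Running sums (mod 255):
  after byte 0 (223): sum1=223, sum2=223
  after byte 1 (199): sum1=167, sum2=135
  after byte 2 (93): sum1=5, sum2=140
  after byte 3 (11): sum1=16, sum2=156
Checksum = sum2·256 + sum1 = 156·256 + 16 = 39952 = 0x9C10.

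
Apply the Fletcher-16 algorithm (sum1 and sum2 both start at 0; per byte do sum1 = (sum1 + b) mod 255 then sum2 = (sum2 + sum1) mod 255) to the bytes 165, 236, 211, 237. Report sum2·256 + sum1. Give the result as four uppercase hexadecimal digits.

F254

Running sums (mod 255):
  after byte 0 (165): sum1=165, sum2=165
  after byte 1 (236): sum1=146, sum2=56
  after byte 2 (211): sum1=102, sum2=158
  after byte 3 (237): sum1=84, sum2=242
Checksum = sum2·256 + sum1 = 242·256 + 84 = 62036 = 0xF254.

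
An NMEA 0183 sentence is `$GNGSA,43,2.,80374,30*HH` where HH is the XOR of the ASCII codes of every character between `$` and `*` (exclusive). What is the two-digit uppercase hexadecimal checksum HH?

7C

XOR the ASCII codes of the payload characters:
  'G' = 0x47 → acc = 0x47
  'N' = 0x4E → acc = 0x09
  'G' = 0x47 → acc = 0x4E
  'S' = 0x53 → acc = 0x1D
  'A' = 0x41 → acc = 0x5C
  ',' = 0x2C → acc = 0x70
  '4' = 0x34 → acc = 0x44
  '3' = 0x33 → acc = 0x77
  ',' = 0x2C → acc = 0x5B
  '2' = 0x32 → acc = 0x69
  '.' = 0x2E → acc = 0x47
  ',' = 0x2C → acc = 0x6B
  '8' = 0x38 → acc = 0x53
  '0' = 0x30 → acc = 0x63
  '3' = 0x33 → acc = 0x50
  '7' = 0x37 → acc = 0x67
  '4' = 0x34 → acc = 0x53
  ',' = 0x2C → acc = 0x7F
  '3' = 0x33 → acc = 0x4C
  '0' = 0x30 → acc = 0x7C
Checksum = 0x7C.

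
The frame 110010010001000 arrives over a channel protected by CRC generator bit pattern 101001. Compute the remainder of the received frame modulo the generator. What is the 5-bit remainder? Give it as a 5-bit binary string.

Modulo-2 division of 110010010001000 by 101001:
  pos 0: 110010 XOR 101001 = 011011
  pos 1: 110110 XOR 101001 = 011111
  pos 2: 111111 XOR 101001 = 010110
  pos 3: 101100 XOR 101001 = 000101
  pos 6: 101001 XOR 101001 = 000000
Remainder = 00000 (zero — the frame passes the CRC check).

00000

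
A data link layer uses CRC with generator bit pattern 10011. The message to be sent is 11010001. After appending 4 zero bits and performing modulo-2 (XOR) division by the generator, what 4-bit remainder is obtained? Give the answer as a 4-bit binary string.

Append 4 zeros: 110100010000. Divide by 10011 (XOR where the leading bit is 1):
  pos 0: 11010 XOR 10011 = 01001
  pos 1: 10010 XOR 10011 = 00001
  pos 5: 10100 XOR 10011 = 00111
  pos 7: 11100 XOR 10011 = 01111
Remainder (last 4 bits) = 1111. This is the CRC / FCS.

1111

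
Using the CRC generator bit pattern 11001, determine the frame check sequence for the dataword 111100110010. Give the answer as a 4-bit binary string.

Append 4 zeros: 1111001100100000. Divide by 11001 (XOR where the leading bit is 1):
  pos 0: 11110 XOR 11001 = 00111
  pos 2: 11101 XOR 11001 = 00100
  pos 4: 10010 XOR 11001 = 01011
  pos 5: 10110 XOR 11001 = 01111
  pos 6: 11111 XOR 11001 = 00110
  pos 8: 11000 XOR 11001 = 00001
Remainder (last 4 bits) = 1000. This is the CRC / FCS.

1000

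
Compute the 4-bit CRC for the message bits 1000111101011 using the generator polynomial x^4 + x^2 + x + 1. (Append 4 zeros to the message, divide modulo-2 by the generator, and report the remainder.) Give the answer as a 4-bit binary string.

1001

Append 4 zeros: 10001111010110000. Divide by 10111 (XOR where the leading bit is 1):
  pos 0: 10001 XOR 10111 = 00110
  pos 2: 11011 XOR 10111 = 01100
  pos 3: 11001 XOR 10111 = 01110
  pos 4: 11100 XOR 10111 = 01011
  pos 5: 10111 XOR 10111 = 00000
  pos 11: 11000 XOR 10111 = 01111
  pos 12: 11110 XOR 10111 = 01001
Remainder (last 4 bits) = 1001. This is the CRC / FCS.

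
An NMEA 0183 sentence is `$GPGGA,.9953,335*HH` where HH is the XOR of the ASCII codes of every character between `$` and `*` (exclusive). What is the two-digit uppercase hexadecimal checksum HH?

4B

XOR the ASCII codes of the payload characters:
  'G' = 0x47 → acc = 0x47
  'P' = 0x50 → acc = 0x17
  'G' = 0x47 → acc = 0x50
  'G' = 0x47 → acc = 0x17
  'A' = 0x41 → acc = 0x56
  ',' = 0x2C → acc = 0x7A
  '.' = 0x2E → acc = 0x54
  '9' = 0x39 → acc = 0x6D
  '9' = 0x39 → acc = 0x54
  '5' = 0x35 → acc = 0x61
  '3' = 0x33 → acc = 0x52
  ',' = 0x2C → acc = 0x7E
  '3' = 0x33 → acc = 0x4D
  '3' = 0x33 → acc = 0x7E
  '5' = 0x35 → acc = 0x4B
Checksum = 0x4B.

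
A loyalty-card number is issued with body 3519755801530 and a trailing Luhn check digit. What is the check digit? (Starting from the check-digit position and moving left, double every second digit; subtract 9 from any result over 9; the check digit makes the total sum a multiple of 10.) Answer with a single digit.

4

Partial digits right→left: 0 3 5 1 0 8 5 5 7 9 1 5 3
Double every second digit counting from the check-digit position (so the 1st, 3rd, 5th, ... of the partial from the right).
  doubled (with −9 where >9): 0 1 0 1 5 2 6 → sum 15
  kept as-is: 3 1 8 5 9 5 → sum 31
Total = 15 + 31 = 46.
Check digit = (10 − (46 mod 10)) mod 10 = 4.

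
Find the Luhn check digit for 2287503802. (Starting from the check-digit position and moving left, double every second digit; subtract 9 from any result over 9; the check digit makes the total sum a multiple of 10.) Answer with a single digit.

2

Partial digits right→left: 2 0 8 3 0 5 7 8 2 2
Double every second digit counting from the check-digit position (so the 1st, 3rd, 5th, ... of the partial from the right).
  doubled (with −9 where >9): 4 7 0 5 4 → sum 20
  kept as-is: 0 3 5 8 2 → sum 18
Total = 20 + 18 = 38.
Check digit = (10 − (38 mod 10)) mod 10 = 2.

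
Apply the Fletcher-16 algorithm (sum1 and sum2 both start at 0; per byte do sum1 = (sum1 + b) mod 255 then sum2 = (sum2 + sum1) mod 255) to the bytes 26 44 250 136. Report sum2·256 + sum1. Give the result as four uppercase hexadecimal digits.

6BC9

Running sums (mod 255):
  after byte 0 (26): sum1=26, sum2=26
  after byte 1 (44): sum1=70, sum2=96
  after byte 2 (250): sum1=65, sum2=161
  after byte 3 (136): sum1=201, sum2=107
Checksum = sum2·256 + sum1 = 107·256 + 201 = 27593 = 0x6BC9.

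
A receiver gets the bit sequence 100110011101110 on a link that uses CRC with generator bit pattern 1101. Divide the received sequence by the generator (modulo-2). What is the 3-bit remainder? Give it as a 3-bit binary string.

Modulo-2 division of 100110011101110 by 1101:
  pos 0: 1001 XOR 1101 = 0100
  pos 1: 1001 XOR 1101 = 0100
  pos 2: 1000 XOR 1101 = 0101
  pos 3: 1010 XOR 1101 = 0111
  pos 4: 1111 XOR 1101 = 0010
  pos 6: 1011 XOR 1101 = 0110
  pos 7: 1100 XOR 1101 = 0001
  pos 10: 1111 XOR 1101 = 0010
Remainder = 100 (nonzero — an error is detected).

100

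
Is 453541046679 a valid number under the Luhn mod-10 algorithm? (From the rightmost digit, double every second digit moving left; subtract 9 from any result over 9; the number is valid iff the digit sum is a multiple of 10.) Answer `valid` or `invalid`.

valid

From the right, keep odd positions and double even positions (subtract 9 from any doubled value over 9):
  doubled (positions 2,4,...): 5 3 0 8 6 8 → sum 30
  kept (positions 1,3,...): 9 6 4 1 5 5 → sum 30
Total = 60.
60 mod 10 = 0, so the number is valid.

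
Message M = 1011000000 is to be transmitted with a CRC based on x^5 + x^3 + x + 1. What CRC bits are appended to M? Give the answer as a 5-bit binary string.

00010

Append 5 zeros: 101100000000000. Divide by 101011 (XOR where the leading bit is 1):
  pos 0: 101100 XOR 101011 = 000111
  pos 3: 111000 XOR 101011 = 010011
  pos 4: 100110 XOR 101011 = 001101
  pos 6: 110100 XOR 101011 = 011111
  pos 7: 111110 XOR 101011 = 010101
  pos 8: 101010 XOR 101011 = 000001
Remainder (last 5 bits) = 00010. This is the CRC / FCS.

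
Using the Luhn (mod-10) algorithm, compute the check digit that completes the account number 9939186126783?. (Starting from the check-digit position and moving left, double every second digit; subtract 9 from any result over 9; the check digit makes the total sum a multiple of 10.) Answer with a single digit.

Partial digits right→left: 3 8 7 6 2 1 6 8 1 9 3 9 9
Double every second digit counting from the check-digit position (so the 1st, 3rd, 5th, ... of the partial from the right).
  doubled (with −9 where >9): 6 5 4 3 2 6 9 → sum 35
  kept as-is: 8 6 1 8 9 9 → sum 41
Total = 35 + 41 = 76.
Check digit = (10 − (76 mod 10)) mod 10 = 4.

4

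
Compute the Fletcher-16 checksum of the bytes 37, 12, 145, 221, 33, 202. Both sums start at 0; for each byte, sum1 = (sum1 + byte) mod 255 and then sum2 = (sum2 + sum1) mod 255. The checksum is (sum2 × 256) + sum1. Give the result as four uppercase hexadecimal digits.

Running sums (mod 255):
  after byte 0 (37): sum1=37, sum2=37
  after byte 1 (12): sum1=49, sum2=86
  after byte 2 (145): sum1=194, sum2=25
  after byte 3 (221): sum1=160, sum2=185
  after byte 4 (33): sum1=193, sum2=123
  after byte 5 (202): sum1=140, sum2=8
Checksum = sum2·256 + sum1 = 8·256 + 140 = 2188 = 0x088C.

088C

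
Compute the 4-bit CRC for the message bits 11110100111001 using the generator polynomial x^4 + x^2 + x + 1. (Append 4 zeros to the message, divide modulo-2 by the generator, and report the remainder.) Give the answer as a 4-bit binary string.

0001

Append 4 zeros: 111101001110010000. Divide by 10111 (XOR where the leading bit is 1):
  pos 0: 11110 XOR 10111 = 01001
  pos 1: 10011 XOR 10111 = 00100
  pos 3: 10000 XOR 10111 = 00111
  pos 5: 11111 XOR 10111 = 01000
  pos 6: 10001 XOR 10111 = 00110
  pos 8: 11000 XOR 10111 = 01111
  pos 9: 11111 XOR 10111 = 01000
  pos 10: 10000 XOR 10111 = 00111
  pos 12: 11100 XOR 10111 = 01011
  pos 13: 10110 XOR 10111 = 00001
Remainder (last 4 bits) = 0001. This is the CRC / FCS.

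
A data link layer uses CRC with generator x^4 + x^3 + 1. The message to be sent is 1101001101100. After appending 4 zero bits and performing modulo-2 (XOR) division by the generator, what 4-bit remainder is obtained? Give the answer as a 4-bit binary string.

Append 4 zeros: 11010011011000000. Divide by 11001 (XOR where the leading bit is 1):
  pos 0: 11010 XOR 11001 = 00011
  pos 3: 11011 XOR 11001 = 00010
  pos 6: 10011 XOR 11001 = 01010
  pos 7: 10100 XOR 11001 = 01101
  pos 8: 11010 XOR 11001 = 00011
  pos 11: 11000 XOR 11001 = 00001
Remainder (last 4 bits) = 0010. This is the CRC / FCS.

0010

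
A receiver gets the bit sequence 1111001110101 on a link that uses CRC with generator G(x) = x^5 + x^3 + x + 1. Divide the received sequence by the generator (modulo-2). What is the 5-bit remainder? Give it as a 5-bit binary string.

10000

Modulo-2 division of 1111001110101 by 101011:
  pos 0: 111100 XOR 101011 = 010111
  pos 1: 101111 XOR 101011 = 000100
  pos 4: 100110 XOR 101011 = 001101
  pos 6: 110110 XOR 101011 = 011101
  pos 7: 111011 XOR 101011 = 010000
Remainder = 10000 (nonzero — an error is detected).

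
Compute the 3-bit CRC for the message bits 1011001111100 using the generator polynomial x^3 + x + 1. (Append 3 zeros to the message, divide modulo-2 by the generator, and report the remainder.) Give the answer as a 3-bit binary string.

Append 3 zeros: 1011001111100000. Divide by 1011 (XOR where the leading bit is 1):
  pos 0: 1011 XOR 1011 = 0000
  pos 6: 1111 XOR 1011 = 0100
  pos 7: 1001 XOR 1011 = 0010
  pos 9: 1000 XOR 1011 = 0011
  pos 11: 1100 XOR 1011 = 0111
  pos 12: 1110 XOR 1011 = 0101
Remainder (last 3 bits) = 101. This is the CRC / FCS.

101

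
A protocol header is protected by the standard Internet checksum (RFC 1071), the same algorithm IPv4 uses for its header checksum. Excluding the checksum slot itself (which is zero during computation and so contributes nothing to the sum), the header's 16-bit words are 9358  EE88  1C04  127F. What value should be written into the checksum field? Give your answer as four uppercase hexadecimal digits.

One's-complement addition (fold any carry out of bit 15 back into bit 0):
  0x9358 + 0xEE88 = 0x181E0 → wrap carry → 0x81E1
  0x81E1 + 0x1C04 = 0x09DE5
  0x9DE5 + 0x127F = 0x0B064
One's-complement sum = 0xB064.
Checksum = ~0xB064 & 0xFFFF = 0x4F9B.

4F9B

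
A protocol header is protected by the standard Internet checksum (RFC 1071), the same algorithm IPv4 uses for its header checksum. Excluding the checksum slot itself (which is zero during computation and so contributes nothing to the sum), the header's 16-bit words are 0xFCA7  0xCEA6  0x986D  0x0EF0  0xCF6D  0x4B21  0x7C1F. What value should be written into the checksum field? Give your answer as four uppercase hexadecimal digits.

F6A4

One's-complement addition (fold any carry out of bit 15 back into bit 0):
  0xFCA7 + 0xCEA6 = 0x1CB4D → wrap carry → 0xCB4E
  0xCB4E + 0x986D = 0x163BB → wrap carry → 0x63BC
  0x63BC + 0x0EF0 = 0x072AC
  0x72AC + 0xCF6D = 0x14219 → wrap carry → 0x421A
  0x421A + 0x4B21 = 0x08D3B
  0x8D3B + 0x7C1F = 0x1095A → wrap carry → 0x095B
One's-complement sum = 0x095B.
Checksum = ~0x095B & 0xFFFF = 0xF6A4.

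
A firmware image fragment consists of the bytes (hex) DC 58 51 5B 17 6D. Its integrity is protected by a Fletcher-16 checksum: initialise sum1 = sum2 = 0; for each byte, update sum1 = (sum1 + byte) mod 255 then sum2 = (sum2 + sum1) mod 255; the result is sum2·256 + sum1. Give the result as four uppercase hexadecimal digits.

D966

Running sums (mod 255):
  after byte 0 (DC): sum1=220, sum2=220
  after byte 1 (58): sum1=53, sum2=18
  after byte 2 (51): sum1=134, sum2=152
  after byte 3 (5B): sum1=225, sum2=122
  after byte 4 (17): sum1=248, sum2=115
  after byte 5 (6D): sum1=102, sum2=217
Checksum = sum2·256 + sum1 = 217·256 + 102 = 55654 = 0xD966.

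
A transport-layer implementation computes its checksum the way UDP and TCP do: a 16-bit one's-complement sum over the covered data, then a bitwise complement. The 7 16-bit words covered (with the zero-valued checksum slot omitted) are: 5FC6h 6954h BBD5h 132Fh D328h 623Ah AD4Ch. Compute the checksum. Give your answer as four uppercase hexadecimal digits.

One's-complement addition (fold any carry out of bit 15 back into bit 0):
  0x5FC6 + 0x6954 = 0x0C91A
  0xC91A + 0xBBD5 = 0x184EF → wrap carry → 0x84F0
  0x84F0 + 0x132F = 0x0981F
  0x981F + 0xD328 = 0x16B47 → wrap carry → 0x6B48
  0x6B48 + 0x623A = 0x0CD82
  0xCD82 + 0xAD4C = 0x17ACE → wrap carry → 0x7ACF
One's-complement sum = 0x7ACF.
Checksum = ~0x7ACF & 0xFFFF = 0x8530.

8530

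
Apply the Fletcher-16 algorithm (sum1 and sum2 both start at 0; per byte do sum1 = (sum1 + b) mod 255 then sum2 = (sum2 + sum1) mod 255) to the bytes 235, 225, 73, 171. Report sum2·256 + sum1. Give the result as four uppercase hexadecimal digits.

Running sums (mod 255):
  after byte 0 (235): sum1=235, sum2=235
  after byte 1 (225): sum1=205, sum2=185
  after byte 2 (73): sum1=23, sum2=208
  after byte 3 (171): sum1=194, sum2=147
Checksum = sum2·256 + sum1 = 147·256 + 194 = 37826 = 0x93C2.

93C2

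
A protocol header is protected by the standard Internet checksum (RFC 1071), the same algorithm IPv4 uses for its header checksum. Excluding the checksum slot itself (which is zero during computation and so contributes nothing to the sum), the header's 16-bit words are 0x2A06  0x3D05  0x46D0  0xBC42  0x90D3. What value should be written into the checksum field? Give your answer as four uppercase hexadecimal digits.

One's-complement addition (fold any carry out of bit 15 back into bit 0):
  0x2A06 + 0x3D05 = 0x0670B
  0x670B + 0x46D0 = 0x0ADDB
  0xADDB + 0xBC42 = 0x16A1D → wrap carry → 0x6A1E
  0x6A1E + 0x90D3 = 0x0FAF1
One's-complement sum = 0xFAF1.
Checksum = ~0xFAF1 & 0xFFFF = 0x050E.

050E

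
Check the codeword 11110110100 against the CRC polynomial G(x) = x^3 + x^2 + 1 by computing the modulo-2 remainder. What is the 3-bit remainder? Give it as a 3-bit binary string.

Modulo-2 division of 11110110100 by 1101:
  pos 0: 1111 XOR 1101 = 0010
  pos 2: 1001 XOR 1101 = 0100
  pos 3: 1001 XOR 1101 = 0100
  pos 4: 1000 XOR 1101 = 0101
  pos 5: 1011 XOR 1101 = 0110
  pos 6: 1100 XOR 1101 = 0001
Remainder = 010 (nonzero — an error is detected).

010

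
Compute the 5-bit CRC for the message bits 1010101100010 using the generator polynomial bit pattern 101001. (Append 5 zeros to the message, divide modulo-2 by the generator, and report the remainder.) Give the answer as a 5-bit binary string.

Append 5 zeros: 101010110001000000. Divide by 101001 (XOR where the leading bit is 1):
  pos 0: 101010 XOR 101001 = 000011
  pos 4: 111100 XOR 101001 = 010101
  pos 5: 101010 XOR 101001 = 000011
  pos 9: 111000 XOR 101001 = 010001
  pos 10: 100010 XOR 101001 = 001011
  pos 12: 101100 XOR 101001 = 000101
Remainder (last 5 bits) = 00101. This is the CRC / FCS.

00101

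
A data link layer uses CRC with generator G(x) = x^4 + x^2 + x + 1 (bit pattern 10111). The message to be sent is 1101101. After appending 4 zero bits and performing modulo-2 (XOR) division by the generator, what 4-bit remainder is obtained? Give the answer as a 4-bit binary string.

0001

Append 4 zeros: 11011010000. Divide by 10111 (XOR where the leading bit is 1):
  pos 0: 11011 XOR 10111 = 01100
  pos 1: 11000 XOR 10111 = 01111
  pos 2: 11111 XOR 10111 = 01000
  pos 3: 10000 XOR 10111 = 00111
  pos 5: 11100 XOR 10111 = 01011
  pos 6: 10110 XOR 10111 = 00001
Remainder (last 4 bits) = 0001. This is the CRC / FCS.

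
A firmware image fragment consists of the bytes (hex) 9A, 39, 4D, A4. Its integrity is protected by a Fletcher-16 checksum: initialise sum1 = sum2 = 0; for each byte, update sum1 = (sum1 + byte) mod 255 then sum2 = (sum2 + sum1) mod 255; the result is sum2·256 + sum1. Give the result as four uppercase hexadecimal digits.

55C5

Running sums (mod 255):
  after byte 0 (9A): sum1=154, sum2=154
  after byte 1 (39): sum1=211, sum2=110
  after byte 2 (4D): sum1=33, sum2=143
  after byte 3 (A4): sum1=197, sum2=85
Checksum = sum2·256 + sum1 = 85·256 + 197 = 21957 = 0x55C5.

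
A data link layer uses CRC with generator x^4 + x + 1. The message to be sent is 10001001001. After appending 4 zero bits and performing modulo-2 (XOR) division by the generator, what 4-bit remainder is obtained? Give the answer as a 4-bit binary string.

0110

Append 4 zeros: 100010010010000. Divide by 10011 (XOR where the leading bit is 1):
  pos 0: 10001 XOR 10011 = 00010
  pos 3: 10001 XOR 10011 = 00010
  pos 6: 10001 XOR 10011 = 00010
  pos 9: 10000 XOR 10011 = 00011
Remainder (last 4 bits) = 0110. This is the CRC / FCS.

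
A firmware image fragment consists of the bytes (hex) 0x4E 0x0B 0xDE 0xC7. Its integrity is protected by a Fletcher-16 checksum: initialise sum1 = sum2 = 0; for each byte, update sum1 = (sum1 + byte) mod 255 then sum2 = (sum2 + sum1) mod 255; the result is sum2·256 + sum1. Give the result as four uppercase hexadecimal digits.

DF00

Running sums (mod 255):
  after byte 0 (0x4E): sum1=78, sum2=78
  after byte 1 (0x0B): sum1=89, sum2=167
  after byte 2 (0xDE): sum1=56, sum2=223
  after byte 3 (0xC7): sum1=0, sum2=223
Checksum = sum2·256 + sum1 = 223·256 + 0 = 57088 = 0xDF00.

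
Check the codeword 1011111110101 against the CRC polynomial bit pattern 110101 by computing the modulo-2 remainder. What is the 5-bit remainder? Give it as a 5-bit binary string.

Modulo-2 division of 1011111110101 by 110101:
  pos 0: 101111 XOR 110101 = 011010
  pos 1: 110101 XOR 110101 = 000000
  pos 7: 110101 XOR 110101 = 000000
Remainder = 00000 (zero — the frame passes the CRC check).

00000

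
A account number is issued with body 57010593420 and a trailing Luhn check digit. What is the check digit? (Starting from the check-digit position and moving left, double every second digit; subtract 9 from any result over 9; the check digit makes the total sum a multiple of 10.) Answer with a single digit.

4

Partial digits right→left: 0 2 4 3 9 5 0 1 0 7 5
Double every second digit counting from the check-digit position (so the 1st, 3rd, 5th, ... of the partial from the right).
  doubled (with −9 where >9): 0 8 9 0 0 1 → sum 18
  kept as-is: 2 3 5 1 7 → sum 18
Total = 18 + 18 = 36.
Check digit = (10 − (36 mod 10)) mod 10 = 4.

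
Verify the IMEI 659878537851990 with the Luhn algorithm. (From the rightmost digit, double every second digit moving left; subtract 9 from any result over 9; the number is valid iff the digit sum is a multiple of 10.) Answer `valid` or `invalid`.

invalid

From the right, keep odd positions and double even positions (subtract 9 from any doubled value over 9):
  doubled (positions 2,4,...): 9 2 7 6 7 7 1 → sum 39
  kept (positions 1,3,...): 0 9 5 7 5 7 9 6 → sum 48
Total = 87.
87 mod 10 = 7, so the number is invalid.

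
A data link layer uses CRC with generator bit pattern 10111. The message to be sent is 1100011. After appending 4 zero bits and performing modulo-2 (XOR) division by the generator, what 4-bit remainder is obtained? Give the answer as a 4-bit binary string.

Append 4 zeros: 11000110000. Divide by 10111 (XOR where the leading bit is 1):
  pos 0: 11000 XOR 10111 = 01111
  pos 1: 11111 XOR 10111 = 01000
  pos 2: 10001 XOR 10111 = 00110
  pos 4: 11000 XOR 10111 = 01111
  pos 5: 11110 XOR 10111 = 01001
  pos 6: 10010 XOR 10111 = 00101
Remainder (last 4 bits) = 0101. This is the CRC / FCS.

0101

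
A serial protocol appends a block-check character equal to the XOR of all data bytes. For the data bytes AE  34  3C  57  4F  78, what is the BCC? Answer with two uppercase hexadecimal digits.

C6

XOR the bytes together:
  start with 0xAE
  0xAE ⊕ 0x34 = 0x9A
  0x9A ⊕ 0x3C = 0xA6
  0xA6 ⊕ 0x57 = 0xF1
  0xF1 ⊕ 0x4F = 0xBE
  0xBE ⊕ 0x78 = 0xC6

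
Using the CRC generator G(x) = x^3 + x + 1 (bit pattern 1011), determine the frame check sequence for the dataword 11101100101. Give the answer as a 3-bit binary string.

110

Append 3 zeros: 11101100101000. Divide by 1011 (XOR where the leading bit is 1):
  pos 0: 1110 XOR 1011 = 0101
  pos 1: 1011 XOR 1011 = 0000
  pos 5: 1001 XOR 1011 = 0010
  pos 7: 1001 XOR 1011 = 0010
  pos 9: 1000 XOR 1011 = 0011
Remainder (last 3 bits) = 110. This is the CRC / FCS.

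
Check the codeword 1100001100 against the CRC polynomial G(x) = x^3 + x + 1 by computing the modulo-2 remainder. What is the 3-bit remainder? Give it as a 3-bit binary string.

001

Modulo-2 division of 1100001100 by 1011:
  pos 0: 1100 XOR 1011 = 0111
  pos 1: 1110 XOR 1011 = 0101
  pos 2: 1010 XOR 1011 = 0001
  pos 5: 1110 XOR 1011 = 0101
  pos 6: 1010 XOR 1011 = 0001
Remainder = 001 (nonzero — an error is detected).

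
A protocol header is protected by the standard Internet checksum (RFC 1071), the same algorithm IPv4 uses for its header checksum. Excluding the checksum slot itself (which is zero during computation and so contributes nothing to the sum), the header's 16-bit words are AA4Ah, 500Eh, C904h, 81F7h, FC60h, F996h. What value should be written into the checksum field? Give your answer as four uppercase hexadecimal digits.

One's-complement addition (fold any carry out of bit 15 back into bit 0):
  0xAA4A + 0x500E = 0x0FA58
  0xFA58 + 0xC904 = 0x1C35C → wrap carry → 0xC35D
  0xC35D + 0x81F7 = 0x14554 → wrap carry → 0x4555
  0x4555 + 0xFC60 = 0x141B5 → wrap carry → 0x41B6
  0x41B6 + 0xF996 = 0x13B4C → wrap carry → 0x3B4D
One's-complement sum = 0x3B4D.
Checksum = ~0x3B4D & 0xFFFF = 0xC4B2.

C4B2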